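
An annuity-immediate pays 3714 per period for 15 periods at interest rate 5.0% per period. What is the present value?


PV = PMT * (1 - (1+i)^(-n)) / i
= 3714 * (1 - (1+0.05)^(-15)) / 0.05
= 3714 * (1 - 0.481017) / 0.05
= 3714 * 10.379658
= 38550.05


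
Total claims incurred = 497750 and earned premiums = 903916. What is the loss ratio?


Loss ratio = claims / premiums
= 497750 / 903916
= 0.5507


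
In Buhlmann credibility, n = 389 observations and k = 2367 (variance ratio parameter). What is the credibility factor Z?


Z = n / (n + k)
= 389 / (389 + 2367)
= 389 / 2756
= 0.1411


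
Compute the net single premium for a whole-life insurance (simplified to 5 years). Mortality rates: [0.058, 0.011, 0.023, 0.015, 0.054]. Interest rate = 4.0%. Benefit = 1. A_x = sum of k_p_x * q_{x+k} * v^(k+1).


v = 0.961538
Year 0: k_p_x=1.0, q=0.058, term=0.055769
Year 1: k_p_x=0.942, q=0.011, term=0.00958
Year 2: k_p_x=0.931638, q=0.023, term=0.019049
Year 3: k_p_x=0.91021, q=0.015, term=0.011671
Year 4: k_p_x=0.896557, q=0.054, term=0.039793
A_x = 0.1359


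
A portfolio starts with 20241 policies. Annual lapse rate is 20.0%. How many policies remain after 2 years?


remaining = initial * (1 - lapse)^years
= 20241 * (1 - 0.2)^2
= 20241 * 0.64
= 12954.24


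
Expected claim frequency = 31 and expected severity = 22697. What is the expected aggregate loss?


E[S] = E[N] * E[X]
= 31 * 22697
= 703607


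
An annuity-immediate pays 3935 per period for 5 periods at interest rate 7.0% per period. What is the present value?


PV = PMT * (1 - (1+i)^(-n)) / i
= 3935 * (1 - (1+0.07)^(-5)) / 0.07
= 3935 * (1 - 0.712986) / 0.07
= 3935 * 4.100197
= 16134.2769


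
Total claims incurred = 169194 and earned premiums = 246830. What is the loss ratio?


Loss ratio = claims / premiums
= 169194 / 246830
= 0.6855


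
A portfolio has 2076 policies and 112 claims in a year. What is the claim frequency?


frequency = claims / policies
= 112 / 2076
= 0.0539


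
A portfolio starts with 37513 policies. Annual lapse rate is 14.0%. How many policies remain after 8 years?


remaining = initial * (1 - lapse)^years
= 37513 * (1 - 0.14)^8
= 37513 * 0.299218
= 11224.5621


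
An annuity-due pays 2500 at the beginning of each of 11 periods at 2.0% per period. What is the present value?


PV_due = PMT * (1-(1+i)^(-n))/i * (1+i)
PV_immediate = 24467.1201
PV_due = 24467.1201 * 1.02
= 24956.4625


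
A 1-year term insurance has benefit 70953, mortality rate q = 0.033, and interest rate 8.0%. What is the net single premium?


NSP = benefit * q * v
v = 1/(1+i) = 0.925926
NSP = 70953 * 0.033 * 0.925926
= 2168.0083


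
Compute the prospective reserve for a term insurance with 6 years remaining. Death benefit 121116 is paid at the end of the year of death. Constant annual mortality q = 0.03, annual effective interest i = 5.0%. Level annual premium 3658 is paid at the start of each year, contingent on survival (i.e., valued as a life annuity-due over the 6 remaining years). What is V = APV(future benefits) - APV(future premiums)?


v = 1/(1+i) = 0.952381
APV(future benefits) per unit = sum_{k=0}^{5} k_p_x * q * v^(k+1) = 0.141909
APV(future benefits) = 121116 * 0.141909 = 17187.4261
Life annuity-due factor ä_{x:6} = sum_{k=0}^{5} k_p_x * v^k = 4.966808
APV(future premiums) = 3658 * 4.966808 = 18168.5836
V = 17187.4261 - 18168.5836
= -981.1574


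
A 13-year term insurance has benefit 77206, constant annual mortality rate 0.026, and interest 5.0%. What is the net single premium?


NSP = benefit * sum_{k=0}^{n-1} k_p_x * q * v^(k+1)
With constant q=0.026, v=0.952381
Sum = 0.213291
NSP = 77206 * 0.213291
= 16467.3139


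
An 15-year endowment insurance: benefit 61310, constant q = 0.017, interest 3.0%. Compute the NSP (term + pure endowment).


Term component = 11170.0267
Pure endowment = 15_p_x * v^15 * benefit = 0.773219 * 0.641862 * 61310 = 30428.1615
NSP = 41598.1882


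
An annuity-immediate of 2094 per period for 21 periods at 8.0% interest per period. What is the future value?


FV = PMT * ((1+i)^n - 1) / i
= 2094 * ((1.08)^21 - 1) / 0.08
= 2094 * (5.033834 - 1) / 0.08
= 105585.5975


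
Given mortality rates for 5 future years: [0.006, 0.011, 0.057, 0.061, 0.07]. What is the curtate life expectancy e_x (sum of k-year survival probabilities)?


e_x = sum_{k=1}^{n} k_p_x
k_p_x values:
  1_p_x = 0.994
  2_p_x = 0.983066
  3_p_x = 0.927031
  4_p_x = 0.870482
  5_p_x = 0.809549
e_x = 4.5841


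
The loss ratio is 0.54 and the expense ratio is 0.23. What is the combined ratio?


Combined ratio = loss ratio + expense ratio
= 0.54 + 0.23
= 0.77


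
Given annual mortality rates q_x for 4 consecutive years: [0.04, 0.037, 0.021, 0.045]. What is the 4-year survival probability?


p_k = 1 - q_k for each year
Survival = product of (1 - q_k)
= 0.96 * 0.963 * 0.979 * 0.955
= 0.8643


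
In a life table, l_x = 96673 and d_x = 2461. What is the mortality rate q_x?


q_x = d_x / l_x
= 2461 / 96673
= 0.0255


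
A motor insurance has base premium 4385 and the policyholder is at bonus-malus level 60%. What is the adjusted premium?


adjusted = base * BM_level / 100
= 4385 * 60 / 100
= 4385 * 0.6
= 2631.0


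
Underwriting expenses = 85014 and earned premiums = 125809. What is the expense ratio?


Expense ratio = expenses / premiums
= 85014 / 125809
= 0.6757


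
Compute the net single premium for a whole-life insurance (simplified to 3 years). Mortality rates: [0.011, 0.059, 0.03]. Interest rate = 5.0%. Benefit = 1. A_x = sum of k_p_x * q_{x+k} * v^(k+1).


v = 0.952381
Year 0: k_p_x=1.0, q=0.011, term=0.010476
Year 1: k_p_x=0.989, q=0.059, term=0.052926
Year 2: k_p_x=0.930649, q=0.03, term=0.024118
A_x = 0.0875


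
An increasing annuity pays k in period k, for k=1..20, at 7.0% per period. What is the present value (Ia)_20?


(Ia)_n = sum_{k=1}^{n} k * v^k, v = 1/(1+i)
v = 0.934579
Sum computed term by term:
(Ia)_20 = 88.1031


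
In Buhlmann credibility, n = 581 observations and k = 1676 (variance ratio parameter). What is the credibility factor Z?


Z = n / (n + k)
= 581 / (581 + 1676)
= 581 / 2257
= 0.2574


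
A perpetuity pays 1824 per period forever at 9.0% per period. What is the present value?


PV = PMT / i
= 1824 / 0.09
= 20266.6667


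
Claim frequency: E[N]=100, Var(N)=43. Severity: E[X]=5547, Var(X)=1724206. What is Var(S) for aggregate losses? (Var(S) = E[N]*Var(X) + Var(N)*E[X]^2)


Var(S) = E[N]*Var(X) + Var(N)*E[X]^2
= 100*1724206 + 43*5547^2
= 172420600 + 1323075987
= 1.4955e+09


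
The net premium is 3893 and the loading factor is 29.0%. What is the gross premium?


Gross = net * (1 + loading)
= 3893 * (1 + 0.29)
= 3893 * 1.29
= 5021.97


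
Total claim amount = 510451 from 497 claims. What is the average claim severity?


severity = total / number
= 510451 / 497
= 1027.0644


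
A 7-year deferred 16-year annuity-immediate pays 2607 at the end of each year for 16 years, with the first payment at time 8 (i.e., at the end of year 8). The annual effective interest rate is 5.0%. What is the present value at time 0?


PV at time 7 of the 16-year annuity-immediate:
a_n = 2607 * (1-(1+0.05)^(-16))/0.05 = 28254.0652
Discount back 7 years to time 0:
PV = 28254.0652 * (1+0.05)^(-7)
= 28254.0652 * 0.710681
= 20079.6367


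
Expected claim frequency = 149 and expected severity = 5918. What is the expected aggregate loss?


E[S] = E[N] * E[X]
= 149 * 5918
= 881782


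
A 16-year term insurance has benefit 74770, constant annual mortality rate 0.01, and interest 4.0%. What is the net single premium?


NSP = benefit * sum_{k=0}^{n-1} k_p_x * q * v^(k+1)
With constant q=0.01, v=0.961538
Sum = 0.10908
NSP = 74770 * 0.10908
= 8155.9076


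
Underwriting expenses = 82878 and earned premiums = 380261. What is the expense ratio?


Expense ratio = expenses / premiums
= 82878 / 380261
= 0.218


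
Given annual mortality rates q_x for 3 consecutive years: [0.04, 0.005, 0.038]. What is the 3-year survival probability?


p_k = 1 - q_k for each year
Survival = product of (1 - q_k)
= 0.96 * 0.995 * 0.962
= 0.9189


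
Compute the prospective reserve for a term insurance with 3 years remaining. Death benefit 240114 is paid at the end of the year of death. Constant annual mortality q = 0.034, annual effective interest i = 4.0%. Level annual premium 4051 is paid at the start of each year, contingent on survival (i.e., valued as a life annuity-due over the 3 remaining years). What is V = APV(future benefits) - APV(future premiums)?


v = 1/(1+i) = 0.961538
APV(future benefits) per unit = sum_{k=0}^{2} k_p_x * q * v^(k+1) = 0.091264
APV(future benefits) = 240114 * 0.091264 = 21913.7376
Life annuity-due factor ä_{x:3} = sum_{k=0}^{2} k_p_x * v^k = 2.791601
APV(future premiums) = 4051 * 2.791601 = 11308.777
V = 21913.7376 - 11308.777
= 10604.9606


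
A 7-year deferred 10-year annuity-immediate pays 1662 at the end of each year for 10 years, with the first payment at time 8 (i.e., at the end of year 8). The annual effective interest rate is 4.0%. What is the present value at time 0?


PV at time 7 of the 10-year annuity-immediate:
a_n = 1662 * (1-(1+0.04)^(-10))/0.04 = 13480.3088
Discount back 7 years to time 0:
PV = 13480.3088 * (1+0.04)^(-7)
= 13480.3088 * 0.759918
= 10243.9268


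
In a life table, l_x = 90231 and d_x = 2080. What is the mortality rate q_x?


q_x = d_x / l_x
= 2080 / 90231
= 0.0231


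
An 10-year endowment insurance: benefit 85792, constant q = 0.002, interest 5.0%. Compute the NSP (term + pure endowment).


Term component = 1314.1193
Pure endowment = 10_p_x * v^10 * benefit = 0.980179 * 0.613913 * 85792 = 51624.8989
NSP = 52939.0182


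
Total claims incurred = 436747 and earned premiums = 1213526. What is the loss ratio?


Loss ratio = claims / premiums
= 436747 / 1213526
= 0.3599


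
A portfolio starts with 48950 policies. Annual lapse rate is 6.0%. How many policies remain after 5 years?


remaining = initial * (1 - lapse)^years
= 48950 * (1 - 0.06)^5
= 48950 * 0.733904
= 35924.6019


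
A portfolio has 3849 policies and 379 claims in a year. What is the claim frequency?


frequency = claims / policies
= 379 / 3849
= 0.0985


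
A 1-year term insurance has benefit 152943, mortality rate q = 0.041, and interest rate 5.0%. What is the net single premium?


NSP = benefit * q * v
v = 1/(1+i) = 0.952381
NSP = 152943 * 0.041 * 0.952381
= 5972.06


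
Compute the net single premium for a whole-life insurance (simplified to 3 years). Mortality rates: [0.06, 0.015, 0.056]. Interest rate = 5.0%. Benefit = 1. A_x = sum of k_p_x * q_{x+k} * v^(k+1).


v = 0.952381
Year 0: k_p_x=1.0, q=0.06, term=0.057143
Year 1: k_p_x=0.94, q=0.015, term=0.012789
Year 2: k_p_x=0.9259, q=0.056, term=0.04479
A_x = 0.1147


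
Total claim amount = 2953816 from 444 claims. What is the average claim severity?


severity = total / number
= 2953816 / 444
= 6652.7387


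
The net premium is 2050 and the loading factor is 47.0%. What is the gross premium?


Gross = net * (1 + loading)
= 2050 * (1 + 0.47)
= 2050 * 1.47
= 3013.5


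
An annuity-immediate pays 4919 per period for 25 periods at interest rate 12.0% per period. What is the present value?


PV = PMT * (1 - (1+i)^(-n)) / i
= 4919 * (1 - (1+0.12)^(-25)) / 0.12
= 4919 * (1 - 0.058823) / 0.12
= 4919 * 7.843139
= 38580.4013


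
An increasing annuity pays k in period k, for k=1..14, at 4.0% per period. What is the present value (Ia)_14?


(Ia)_n = sum_{k=1}^{n} k * v^k, v = 1/(1+i)
v = 0.961538
Sum computed term by term:
(Ia)_14 = 72.5249


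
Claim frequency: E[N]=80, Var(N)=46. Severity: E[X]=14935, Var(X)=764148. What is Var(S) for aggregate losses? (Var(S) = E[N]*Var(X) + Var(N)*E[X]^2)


Var(S) = E[N]*Var(X) + Var(N)*E[X]^2
= 80*764148 + 46*14935^2
= 61131840 + 10260494350
= 1.0322e+10


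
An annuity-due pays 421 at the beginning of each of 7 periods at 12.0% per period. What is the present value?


PV_due = PMT * (1-(1+i)^(-n))/i * (1+i)
PV_immediate = 1921.3415
PV_due = 1921.3415 * 1.12
= 2151.9025


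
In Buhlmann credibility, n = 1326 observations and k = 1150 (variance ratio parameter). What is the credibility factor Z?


Z = n / (n + k)
= 1326 / (1326 + 1150)
= 1326 / 2476
= 0.5355


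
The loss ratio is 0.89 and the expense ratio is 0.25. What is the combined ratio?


Combined ratio = loss ratio + expense ratio
= 0.89 + 0.25
= 1.14


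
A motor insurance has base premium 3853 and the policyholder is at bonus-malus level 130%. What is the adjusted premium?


adjusted = base * BM_level / 100
= 3853 * 130 / 100
= 3853 * 1.3
= 5008.9


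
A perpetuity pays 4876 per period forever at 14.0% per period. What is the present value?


PV = PMT / i
= 4876 / 0.14
= 34828.5714


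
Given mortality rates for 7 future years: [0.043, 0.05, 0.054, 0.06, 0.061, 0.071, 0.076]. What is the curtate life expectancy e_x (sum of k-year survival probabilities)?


e_x = sum_{k=1}^{n} k_p_x
k_p_x values:
  1_p_x = 0.957
  2_p_x = 0.90915
  3_p_x = 0.860056
  4_p_x = 0.808453
  5_p_x = 0.759137
  6_p_x = 0.705238
  7_p_x = 0.65164
e_x = 5.6507


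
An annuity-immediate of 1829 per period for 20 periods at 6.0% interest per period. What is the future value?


FV = PMT * ((1+i)^n - 1) / i
= 1829 * ((1.06)^20 - 1) / 0.06
= 1829 * (3.207135 - 1) / 0.06
= 67280.8463


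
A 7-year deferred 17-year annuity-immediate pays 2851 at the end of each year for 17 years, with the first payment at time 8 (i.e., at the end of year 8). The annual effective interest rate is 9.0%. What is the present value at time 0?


PV at time 7 of the 17-year annuity-immediate:
a_n = 2851 * (1-(1+0.09)^(-17))/0.09 = 24357.893
Discount back 7 years to time 0:
PV = 24357.893 * (1+0.09)^(-7)
= 24357.893 * 0.547034
= 13324.6016


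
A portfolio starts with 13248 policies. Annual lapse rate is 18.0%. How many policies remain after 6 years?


remaining = initial * (1 - lapse)^years
= 13248 * (1 - 0.18)^6
= 13248 * 0.304007
= 4027.4804


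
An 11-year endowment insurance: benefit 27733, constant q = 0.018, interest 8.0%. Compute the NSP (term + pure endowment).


Term component = 3304.8246
Pure endowment = 11_p_x * v^11 * benefit = 0.818892 * 0.428883 * 27733 = 9740.0662
NSP = 13044.8907


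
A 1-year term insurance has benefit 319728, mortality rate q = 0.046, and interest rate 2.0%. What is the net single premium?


NSP = benefit * q * v
v = 1/(1+i) = 0.980392
NSP = 319728 * 0.046 * 0.980392
= 14419.1059


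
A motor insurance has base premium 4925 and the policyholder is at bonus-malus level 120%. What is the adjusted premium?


adjusted = base * BM_level / 100
= 4925 * 120 / 100
= 4925 * 1.2
= 5910.0


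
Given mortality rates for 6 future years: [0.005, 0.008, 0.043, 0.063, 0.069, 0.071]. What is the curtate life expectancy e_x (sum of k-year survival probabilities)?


e_x = sum_{k=1}^{n} k_p_x
k_p_x values:
  1_p_x = 0.995
  2_p_x = 0.98704
  3_p_x = 0.944597
  4_p_x = 0.885088
  5_p_x = 0.824017
  6_p_x = 0.765511
e_x = 5.4013


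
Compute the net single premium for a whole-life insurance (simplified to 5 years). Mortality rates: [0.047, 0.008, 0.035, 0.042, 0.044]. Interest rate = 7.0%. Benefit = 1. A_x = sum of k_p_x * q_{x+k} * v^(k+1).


v = 0.934579
Year 0: k_p_x=1.0, q=0.047, term=0.043925
Year 1: k_p_x=0.953, q=0.008, term=0.006659
Year 2: k_p_x=0.945376, q=0.035, term=0.02701
Year 3: k_p_x=0.912288, q=0.042, term=0.029231
Year 4: k_p_x=0.873972, q=0.044, term=0.027418
A_x = 0.1342


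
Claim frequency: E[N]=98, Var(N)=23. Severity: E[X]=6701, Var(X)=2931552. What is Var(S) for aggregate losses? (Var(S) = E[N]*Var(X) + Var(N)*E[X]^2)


Var(S) = E[N]*Var(X) + Var(N)*E[X]^2
= 98*2931552 + 23*6701^2
= 287292096 + 1032778223
= 1.3201e+09


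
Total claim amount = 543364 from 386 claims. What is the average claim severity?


severity = total / number
= 543364 / 386
= 1407.6788


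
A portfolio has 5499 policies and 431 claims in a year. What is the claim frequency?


frequency = claims / policies
= 431 / 5499
= 0.0784


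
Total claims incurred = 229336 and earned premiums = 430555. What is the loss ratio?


Loss ratio = claims / premiums
= 229336 / 430555
= 0.5327


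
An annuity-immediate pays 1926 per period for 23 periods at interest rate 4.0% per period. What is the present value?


PV = PMT * (1 - (1+i)^(-n)) / i
= 1926 * (1 - (1+0.04)^(-23)) / 0.04
= 1926 * (1 - 0.405726) / 0.04
= 1926 * 14.856842
= 28614.2771


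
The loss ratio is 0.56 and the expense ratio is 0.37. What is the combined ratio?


Combined ratio = loss ratio + expense ratio
= 0.56 + 0.37
= 0.93


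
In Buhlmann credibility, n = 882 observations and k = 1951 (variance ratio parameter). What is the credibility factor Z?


Z = n / (n + k)
= 882 / (882 + 1951)
= 882 / 2833
= 0.3113


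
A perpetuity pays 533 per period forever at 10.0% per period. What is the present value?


PV = PMT / i
= 533 / 0.1
= 5330.0


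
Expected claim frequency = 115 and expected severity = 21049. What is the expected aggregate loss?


E[S] = E[N] * E[X]
= 115 * 21049
= 2.4206e+06


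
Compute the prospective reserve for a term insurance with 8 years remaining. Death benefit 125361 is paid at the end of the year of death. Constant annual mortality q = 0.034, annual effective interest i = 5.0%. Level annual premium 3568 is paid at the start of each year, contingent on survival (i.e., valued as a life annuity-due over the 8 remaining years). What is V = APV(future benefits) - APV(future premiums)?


v = 1/(1+i) = 0.952381
APV(future benefits) per unit = sum_{k=0}^{7} k_p_x * q * v^(k+1) = 0.19703
APV(future benefits) = 125361 * 0.19703 = 24699.935
Life annuity-due factor ä_{x:8} = sum_{k=0}^{7} k_p_x * v^k = 6.084764
APV(future premiums) = 3568 * 6.084764 = 21710.4383
V = 24699.935 - 21710.4383
= 2989.4968


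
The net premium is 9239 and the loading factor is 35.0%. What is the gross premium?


Gross = net * (1 + loading)
= 9239 * (1 + 0.35)
= 9239 * 1.35
= 12472.65


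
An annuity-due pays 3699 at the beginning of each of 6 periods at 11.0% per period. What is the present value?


PV_due = PMT * (1-(1+i)^(-n))/i * (1+i)
PV_immediate = 15648.7595
PV_due = 15648.7595 * 1.11
= 17370.1231


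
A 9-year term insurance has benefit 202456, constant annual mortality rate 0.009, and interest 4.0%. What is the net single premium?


NSP = benefit * sum_{k=0}^{n-1} k_p_x * q * v^(k+1)
With constant q=0.009, v=0.961538
Sum = 0.064711
NSP = 202456 * 0.064711
= 13101.1693


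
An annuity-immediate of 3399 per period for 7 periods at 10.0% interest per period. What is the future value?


FV = PMT * ((1+i)^n - 1) / i
= 3399 * ((1.1)^7 - 1) / 0.1
= 3399 * (1.948717 - 1) / 0.1
= 32246.8942


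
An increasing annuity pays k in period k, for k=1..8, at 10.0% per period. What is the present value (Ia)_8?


(Ia)_n = sum_{k=1}^{n} k * v^k, v = 1/(1+i)
v = 0.909091
Sum computed term by term:
(Ia)_8 = 21.3636


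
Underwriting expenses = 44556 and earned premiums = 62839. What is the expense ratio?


Expense ratio = expenses / premiums
= 44556 / 62839
= 0.7091


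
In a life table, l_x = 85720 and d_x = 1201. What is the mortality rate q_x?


q_x = d_x / l_x
= 1201 / 85720
= 0.014


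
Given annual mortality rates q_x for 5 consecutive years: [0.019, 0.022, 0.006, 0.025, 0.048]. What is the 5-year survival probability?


p_k = 1 - q_k for each year
Survival = product of (1 - q_k)
= 0.981 * 0.978 * 0.994 * 0.975 * 0.952
= 0.8852


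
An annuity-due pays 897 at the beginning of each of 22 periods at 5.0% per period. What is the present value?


PV_due = PMT * (1-(1+i)^(-n))/i * (1+i)
PV_immediate = 11807.2133
PV_due = 11807.2133 * 1.05
= 12397.574


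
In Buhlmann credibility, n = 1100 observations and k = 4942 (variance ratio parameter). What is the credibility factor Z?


Z = n / (n + k)
= 1100 / (1100 + 4942)
= 1100 / 6042
= 0.1821


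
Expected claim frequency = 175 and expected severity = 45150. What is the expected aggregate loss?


E[S] = E[N] * E[X]
= 175 * 45150
= 7.9012e+06


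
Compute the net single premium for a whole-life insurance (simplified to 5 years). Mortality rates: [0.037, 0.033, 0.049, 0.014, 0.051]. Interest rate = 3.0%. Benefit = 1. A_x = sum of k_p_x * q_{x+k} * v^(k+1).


v = 0.970874
Year 0: k_p_x=1.0, q=0.037, term=0.035922
Year 1: k_p_x=0.963, q=0.033, term=0.029955
Year 2: k_p_x=0.931221, q=0.049, term=0.041758
Year 3: k_p_x=0.885591, q=0.014, term=0.011016
Year 4: k_p_x=0.873193, q=0.051, term=0.038414
A_x = 0.1571


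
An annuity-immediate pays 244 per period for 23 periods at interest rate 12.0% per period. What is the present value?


PV = PMT * (1 - (1+i)^(-n)) / i
= 244 * (1 - (1+0.12)^(-23)) / 0.12
= 244 * (1 - 0.073788) / 0.12
= 244 * 7.718434
= 1883.2978


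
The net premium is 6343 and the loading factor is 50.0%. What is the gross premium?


Gross = net * (1 + loading)
= 6343 * (1 + 0.5)
= 6343 * 1.5
= 9514.5


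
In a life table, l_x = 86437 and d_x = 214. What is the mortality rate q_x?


q_x = d_x / l_x
= 214 / 86437
= 0.0025


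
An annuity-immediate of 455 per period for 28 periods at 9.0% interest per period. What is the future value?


FV = PMT * ((1+i)^n - 1) / i
= 455 * ((1.09)^28 - 1) / 0.09
= 455 * (11.16714 - 1) / 0.09
= 51400.5387


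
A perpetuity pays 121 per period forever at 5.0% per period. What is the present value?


PV = PMT / i
= 121 / 0.05
= 2420.0


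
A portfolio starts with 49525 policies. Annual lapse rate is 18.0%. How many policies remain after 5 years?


remaining = initial * (1 - lapse)^years
= 49525 * (1 - 0.18)^5
= 49525 * 0.37074
= 18360.8907


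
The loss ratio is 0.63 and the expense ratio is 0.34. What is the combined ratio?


Combined ratio = loss ratio + expense ratio
= 0.63 + 0.34
= 0.97


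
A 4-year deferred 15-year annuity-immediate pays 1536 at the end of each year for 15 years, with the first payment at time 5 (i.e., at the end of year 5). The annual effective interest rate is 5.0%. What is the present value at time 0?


PV at time 4 of the 15-year annuity-immediate:
a_n = 1536 * (1-(1+0.05)^(-15))/0.05 = 15943.1547
Discount back 4 years to time 0:
PV = 15943.1547 * (1+0.05)^(-4)
= 15943.1547 * 0.822702
= 13116.4729


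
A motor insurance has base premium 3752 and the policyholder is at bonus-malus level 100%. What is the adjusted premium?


adjusted = base * BM_level / 100
= 3752 * 100 / 100
= 3752 * 1.0
= 3752.0


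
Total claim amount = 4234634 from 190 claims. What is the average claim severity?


severity = total / number
= 4234634 / 190
= 22287.5474


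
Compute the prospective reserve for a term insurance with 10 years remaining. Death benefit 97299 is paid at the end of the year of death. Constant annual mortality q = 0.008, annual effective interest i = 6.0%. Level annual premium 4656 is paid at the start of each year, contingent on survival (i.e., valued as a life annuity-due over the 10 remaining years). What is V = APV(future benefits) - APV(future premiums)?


v = 1/(1+i) = 0.943396
APV(future benefits) per unit = sum_{k=0}^{9} k_p_x * q * v^(k+1) = 0.057024
APV(future benefits) = 97299 * 0.057024 = 5548.3606
Life annuity-due factor ä_{x:10} = sum_{k=0}^{9} k_p_x * v^k = 7.555656
APV(future premiums) = 4656 * 7.555656 = 35179.1343
V = 5548.3606 - 35179.1343
= -29630.7738


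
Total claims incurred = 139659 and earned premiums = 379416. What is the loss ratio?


Loss ratio = claims / premiums
= 139659 / 379416
= 0.3681


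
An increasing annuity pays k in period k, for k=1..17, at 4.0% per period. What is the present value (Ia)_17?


(Ia)_n = sum_{k=1}^{n} k * v^k, v = 1/(1+i)
v = 0.961538
Sum computed term by term:
(Ia)_17 = 98.1238


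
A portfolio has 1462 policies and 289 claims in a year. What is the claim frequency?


frequency = claims / policies
= 289 / 1462
= 0.1977


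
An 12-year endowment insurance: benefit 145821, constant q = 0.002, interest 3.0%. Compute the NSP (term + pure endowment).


Term component = 2873.3053
Pure endowment = 12_p_x * v^12 * benefit = 0.976262 * 0.70138 * 145821 = 99848.1152
NSP = 102721.4205


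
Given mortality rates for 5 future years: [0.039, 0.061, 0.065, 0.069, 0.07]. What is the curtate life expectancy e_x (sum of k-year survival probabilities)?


e_x = sum_{k=1}^{n} k_p_x
k_p_x values:
  1_p_x = 0.961
  2_p_x = 0.902379
  3_p_x = 0.843724
  4_p_x = 0.785507
  5_p_x = 0.730522
e_x = 4.2231


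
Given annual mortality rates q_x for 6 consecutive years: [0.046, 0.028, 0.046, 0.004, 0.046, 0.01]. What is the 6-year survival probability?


p_k = 1 - q_k for each year
Survival = product of (1 - q_k)
= 0.954 * 0.972 * 0.954 * 0.996 * 0.954 * 0.99
= 0.8322


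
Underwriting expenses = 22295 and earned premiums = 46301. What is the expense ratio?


Expense ratio = expenses / premiums
= 22295 / 46301
= 0.4815


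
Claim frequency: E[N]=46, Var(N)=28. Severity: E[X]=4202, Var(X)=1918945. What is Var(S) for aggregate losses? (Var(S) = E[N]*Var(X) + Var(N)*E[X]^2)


Var(S) = E[N]*Var(X) + Var(N)*E[X]^2
= 46*1918945 + 28*4202^2
= 88271470 + 494390512
= 5.8266e+08


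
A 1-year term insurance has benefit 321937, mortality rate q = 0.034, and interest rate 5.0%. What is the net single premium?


NSP = benefit * q * v
v = 1/(1+i) = 0.952381
NSP = 321937 * 0.034 * 0.952381
= 10424.6267


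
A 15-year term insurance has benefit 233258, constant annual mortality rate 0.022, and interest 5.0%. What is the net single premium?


NSP = benefit * sum_{k=0}^{n-1} k_p_x * q * v^(k+1)
With constant q=0.022, v=0.952381
Sum = 0.200279
NSP = 233258 * 0.200279
= 46716.5742


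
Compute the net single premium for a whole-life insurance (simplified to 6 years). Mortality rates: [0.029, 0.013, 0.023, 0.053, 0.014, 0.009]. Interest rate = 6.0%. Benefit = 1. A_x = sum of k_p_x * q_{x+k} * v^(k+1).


v = 0.943396
Year 0: k_p_x=1.0, q=0.029, term=0.027358
Year 1: k_p_x=0.971, q=0.013, term=0.011234
Year 2: k_p_x=0.958377, q=0.023, term=0.018507
Year 3: k_p_x=0.936334, q=0.053, term=0.039308
Year 4: k_p_x=0.886709, q=0.014, term=0.009276
Year 5: k_p_x=0.874295, q=0.009, term=0.005547
A_x = 0.1112


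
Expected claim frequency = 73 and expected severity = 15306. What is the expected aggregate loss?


E[S] = E[N] * E[X]
= 73 * 15306
= 1.1173e+06


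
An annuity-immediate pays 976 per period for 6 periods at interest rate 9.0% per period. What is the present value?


PV = PMT * (1 - (1+i)^(-n)) / i
= 976 * (1 - (1+0.09)^(-6)) / 0.09
= 976 * (1 - 0.596267) / 0.09
= 976 * 4.485919
= 4378.2565


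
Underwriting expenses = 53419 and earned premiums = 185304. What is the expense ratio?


Expense ratio = expenses / premiums
= 53419 / 185304
= 0.2883


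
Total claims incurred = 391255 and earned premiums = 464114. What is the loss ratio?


Loss ratio = claims / premiums
= 391255 / 464114
= 0.843


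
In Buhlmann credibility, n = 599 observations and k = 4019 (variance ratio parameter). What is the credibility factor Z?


Z = n / (n + k)
= 599 / (599 + 4019)
= 599 / 4618
= 0.1297


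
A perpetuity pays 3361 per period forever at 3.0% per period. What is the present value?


PV = PMT / i
= 3361 / 0.03
= 112033.3333


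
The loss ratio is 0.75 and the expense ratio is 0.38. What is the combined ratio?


Combined ratio = loss ratio + expense ratio
= 0.75 + 0.38
= 1.13


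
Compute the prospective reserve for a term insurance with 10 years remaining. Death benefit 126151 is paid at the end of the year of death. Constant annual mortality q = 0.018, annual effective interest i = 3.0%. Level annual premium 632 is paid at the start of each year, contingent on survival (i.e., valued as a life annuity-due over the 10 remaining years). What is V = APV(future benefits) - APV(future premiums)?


v = 1/(1+i) = 0.970874
APV(future benefits) per unit = sum_{k=0}^{9} k_p_x * q * v^(k+1) = 0.142312
APV(future benefits) = 126151 * 0.142312 = 17952.8071
Life annuity-due factor ä_{x:10} = sum_{k=0}^{9} k_p_x * v^k = 8.143412
APV(future premiums) = 632 * 8.143412 = 5146.6361
V = 17952.8071 - 5146.6361
= 12806.1709


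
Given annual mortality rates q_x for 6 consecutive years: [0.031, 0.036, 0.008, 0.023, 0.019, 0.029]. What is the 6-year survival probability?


p_k = 1 - q_k for each year
Survival = product of (1 - q_k)
= 0.969 * 0.964 * 0.992 * 0.977 * 0.981 * 0.971
= 0.8624


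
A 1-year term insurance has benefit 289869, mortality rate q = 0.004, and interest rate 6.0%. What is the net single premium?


NSP = benefit * q * v
v = 1/(1+i) = 0.943396
NSP = 289869 * 0.004 * 0.943396
= 1093.8453


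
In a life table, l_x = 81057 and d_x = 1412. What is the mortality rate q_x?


q_x = d_x / l_x
= 1412 / 81057
= 0.0174


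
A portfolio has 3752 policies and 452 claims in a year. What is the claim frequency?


frequency = claims / policies
= 452 / 3752
= 0.1205


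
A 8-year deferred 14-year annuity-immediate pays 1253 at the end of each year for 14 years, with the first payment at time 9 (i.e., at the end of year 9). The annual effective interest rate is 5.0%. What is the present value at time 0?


PV at time 8 of the 14-year annuity-immediate:
a_n = 1253 * (1-(1+0.05)^(-14))/0.05 = 12402.9971
Discount back 8 years to time 0:
PV = 12402.9971 * (1+0.05)^(-8)
= 12402.9971 * 0.676839
= 8394.8366


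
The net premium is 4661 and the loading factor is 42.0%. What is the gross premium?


Gross = net * (1 + loading)
= 4661 * (1 + 0.42)
= 4661 * 1.42
= 6618.62


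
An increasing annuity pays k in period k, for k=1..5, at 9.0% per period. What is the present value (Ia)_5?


(Ia)_n = sum_{k=1}^{n} k * v^k, v = 1/(1+i)
v = 0.917431
Sum computed term by term:
(Ia)_5 = 11.0007


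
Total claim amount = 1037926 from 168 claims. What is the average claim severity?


severity = total / number
= 1037926 / 168
= 6178.131


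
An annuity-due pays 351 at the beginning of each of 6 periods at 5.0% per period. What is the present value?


PV_due = PMT * (1-(1+i)^(-n))/i * (1+i)
PV_immediate = 1781.5679
PV_due = 1781.5679 * 1.05
= 1870.6463


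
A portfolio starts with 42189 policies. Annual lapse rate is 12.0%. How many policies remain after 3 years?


remaining = initial * (1 - lapse)^years
= 42189 * (1 - 0.12)^3
= 42189 * 0.681472
= 28750.6222


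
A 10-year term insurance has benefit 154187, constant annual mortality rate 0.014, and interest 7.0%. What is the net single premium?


NSP = benefit * sum_{k=0}^{n-1} k_p_x * q * v^(k+1)
With constant q=0.014, v=0.934579
Sum = 0.093083
NSP = 154187 * 0.093083
= 14352.2226


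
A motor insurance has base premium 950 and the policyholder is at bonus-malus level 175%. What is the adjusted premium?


adjusted = base * BM_level / 100
= 950 * 175 / 100
= 950 * 1.75
= 1662.5


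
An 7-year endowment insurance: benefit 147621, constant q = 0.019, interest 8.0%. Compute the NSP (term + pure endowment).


Term component = 13877.4607
Pure endowment = 7_p_x * v^7 * benefit = 0.874345 * 0.58349 * 147621 = 75312.1258
NSP = 89189.5865


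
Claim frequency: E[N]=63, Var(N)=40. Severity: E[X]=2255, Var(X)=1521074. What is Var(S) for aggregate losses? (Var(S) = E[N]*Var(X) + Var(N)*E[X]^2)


Var(S) = E[N]*Var(X) + Var(N)*E[X]^2
= 63*1521074 + 40*2255^2
= 95827662 + 203401000
= 2.9923e+08


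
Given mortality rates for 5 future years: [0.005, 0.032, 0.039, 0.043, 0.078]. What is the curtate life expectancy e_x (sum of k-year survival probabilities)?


e_x = sum_{k=1}^{n} k_p_x
k_p_x values:
  1_p_x = 0.995
  2_p_x = 0.96316
  3_p_x = 0.925597
  4_p_x = 0.885796
  5_p_x = 0.816704
e_x = 4.5863


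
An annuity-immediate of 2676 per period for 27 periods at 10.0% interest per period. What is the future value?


FV = PMT * ((1+i)^n - 1) / i
= 2676 * ((1.1)^27 - 1) / 0.1
= 2676 * (13.109994 - 1) / 0.1
= 324063.4446


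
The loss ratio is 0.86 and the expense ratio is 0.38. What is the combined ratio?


Combined ratio = loss ratio + expense ratio
= 0.86 + 0.38
= 1.24


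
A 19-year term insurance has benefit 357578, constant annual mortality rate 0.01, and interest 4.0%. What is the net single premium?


NSP = benefit * sum_{k=0}^{n-1} k_p_x * q * v^(k+1)
With constant q=0.01, v=0.961538
Sum = 0.121573
NSP = 357578 * 0.121573
= 43471.8532


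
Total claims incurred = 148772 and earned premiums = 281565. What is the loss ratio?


Loss ratio = claims / premiums
= 148772 / 281565
= 0.5284


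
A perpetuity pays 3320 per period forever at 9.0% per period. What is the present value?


PV = PMT / i
= 3320 / 0.09
= 36888.8889


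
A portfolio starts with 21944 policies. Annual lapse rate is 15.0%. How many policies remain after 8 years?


remaining = initial * (1 - lapse)^years
= 21944 * (1 - 0.15)^8
= 21944 * 0.272491
= 5979.5321


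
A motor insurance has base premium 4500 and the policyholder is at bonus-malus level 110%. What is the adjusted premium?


adjusted = base * BM_level / 100
= 4500 * 110 / 100
= 4500 * 1.1
= 4950.0


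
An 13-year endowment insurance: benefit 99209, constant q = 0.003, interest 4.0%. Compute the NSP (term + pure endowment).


Term component = 2923.8828
Pure endowment = 13_p_x * v^13 * benefit = 0.961694 * 0.600574 * 99209 = 57300.0128
NSP = 60223.8957


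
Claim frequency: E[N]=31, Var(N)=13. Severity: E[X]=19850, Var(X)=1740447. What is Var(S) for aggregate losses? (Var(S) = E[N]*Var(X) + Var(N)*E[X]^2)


Var(S) = E[N]*Var(X) + Var(N)*E[X]^2
= 31*1740447 + 13*19850^2
= 53953857 + 5122292500
= 5.1762e+09


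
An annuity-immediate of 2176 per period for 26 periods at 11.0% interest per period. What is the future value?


FV = PMT * ((1+i)^n - 1) / i
= 2176 * ((1.11)^26 - 1) / 0.11
= 2176 * (15.079865 - 1) / 0.11
= 278525.3259


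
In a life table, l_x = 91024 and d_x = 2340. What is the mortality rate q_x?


q_x = d_x / l_x
= 2340 / 91024
= 0.0257


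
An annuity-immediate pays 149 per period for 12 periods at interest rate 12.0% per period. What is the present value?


PV = PMT * (1 - (1+i)^(-n)) / i
= 149 * (1 - (1+0.12)^(-12)) / 0.12
= 149 * (1 - 0.256675) / 0.12
= 149 * 6.194374
= 922.9618


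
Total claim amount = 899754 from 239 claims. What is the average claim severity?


severity = total / number
= 899754 / 239
= 3764.6611


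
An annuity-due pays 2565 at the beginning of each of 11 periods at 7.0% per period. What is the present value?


PV_due = PMT * (1-(1+i)^(-n))/i * (1+i)
PV_immediate = 19234.0997
PV_due = 19234.0997 * 1.07
= 20580.4867


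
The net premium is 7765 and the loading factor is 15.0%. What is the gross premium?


Gross = net * (1 + loading)
= 7765 * (1 + 0.15)
= 7765 * 1.15
= 8929.75


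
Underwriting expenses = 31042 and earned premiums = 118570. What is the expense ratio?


Expense ratio = expenses / premiums
= 31042 / 118570
= 0.2618


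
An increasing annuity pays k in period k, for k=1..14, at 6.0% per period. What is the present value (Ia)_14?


(Ia)_n = sum_{k=1}^{n} k * v^k, v = 1/(1+i)
v = 0.943396
Sum computed term by term:
(Ia)_14 = 61.0078


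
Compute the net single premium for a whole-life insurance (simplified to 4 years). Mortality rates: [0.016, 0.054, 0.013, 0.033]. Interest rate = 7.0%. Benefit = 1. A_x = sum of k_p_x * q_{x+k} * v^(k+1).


v = 0.934579
Year 0: k_p_x=1.0, q=0.016, term=0.014953
Year 1: k_p_x=0.984, q=0.054, term=0.046411
Year 2: k_p_x=0.930864, q=0.013, term=0.009878
Year 3: k_p_x=0.918763, q=0.033, term=0.02313
A_x = 0.0944


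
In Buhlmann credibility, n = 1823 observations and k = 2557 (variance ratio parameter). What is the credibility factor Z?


Z = n / (n + k)
= 1823 / (1823 + 2557)
= 1823 / 4380
= 0.4162


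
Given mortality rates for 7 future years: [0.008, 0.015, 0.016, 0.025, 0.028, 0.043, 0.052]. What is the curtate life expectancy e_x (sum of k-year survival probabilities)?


e_x = sum_{k=1}^{n} k_p_x
k_p_x values:
  1_p_x = 0.992
  2_p_x = 0.97712
  3_p_x = 0.961486
  4_p_x = 0.937449
  5_p_x = 0.9112
  6_p_x = 0.872019
  7_p_x = 0.826674
e_x = 6.4779


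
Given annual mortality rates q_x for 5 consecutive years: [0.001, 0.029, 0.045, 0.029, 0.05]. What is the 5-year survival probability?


p_k = 1 - q_k for each year
Survival = product of (1 - q_k)
= 0.999 * 0.971 * 0.955 * 0.971 * 0.95
= 0.8545


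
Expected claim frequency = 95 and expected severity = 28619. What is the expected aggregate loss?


E[S] = E[N] * E[X]
= 95 * 28619
= 2.7188e+06


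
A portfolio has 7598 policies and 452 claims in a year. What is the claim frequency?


frequency = claims / policies
= 452 / 7598
= 0.0595


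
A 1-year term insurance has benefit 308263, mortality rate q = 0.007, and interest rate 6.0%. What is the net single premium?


NSP = benefit * q * v
v = 1/(1+i) = 0.943396
NSP = 308263 * 0.007 * 0.943396
= 2035.6991


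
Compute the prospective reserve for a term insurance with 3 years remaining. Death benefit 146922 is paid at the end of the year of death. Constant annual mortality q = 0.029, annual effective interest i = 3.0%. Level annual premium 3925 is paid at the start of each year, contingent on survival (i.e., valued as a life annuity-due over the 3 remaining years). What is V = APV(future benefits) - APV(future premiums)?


v = 1/(1+i) = 0.970874
APV(future benefits) per unit = sum_{k=0}^{2} k_p_x * q * v^(k+1) = 0.07972
APV(future benefits) = 146922 * 0.07972 = 11712.6303
Life annuity-due factor ä_{x:3} = sum_{k=0}^{2} k_p_x * v^k = 2.831437
APV(future premiums) = 3925 * 2.831437 = 11113.3883
V = 11712.6303 - 11113.3883
= 599.2419


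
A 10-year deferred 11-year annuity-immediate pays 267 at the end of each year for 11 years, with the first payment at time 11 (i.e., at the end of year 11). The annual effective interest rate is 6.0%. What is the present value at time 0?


PV at time 10 of the 11-year annuity-immediate:
a_n = 267 * (1-(1+0.06)^(-11))/0.06 = 2105.7955
Discount back 10 years to time 0:
PV = 2105.7955 * (1+0.06)^(-10)
= 2105.7955 * 0.558395
= 1175.8652


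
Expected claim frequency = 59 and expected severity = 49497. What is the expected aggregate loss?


E[S] = E[N] * E[X]
= 59 * 49497
= 2.9203e+06


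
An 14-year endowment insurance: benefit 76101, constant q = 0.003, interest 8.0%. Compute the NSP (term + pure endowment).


Term component = 1852.7278
Pure endowment = 14_p_x * v^14 * benefit = 0.958809 * 0.340461 * 76101 = 24842.1971
NSP = 26694.9249


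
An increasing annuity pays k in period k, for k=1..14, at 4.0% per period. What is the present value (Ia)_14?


(Ia)_n = sum_{k=1}^{n} k * v^k, v = 1/(1+i)
v = 0.961538
Sum computed term by term:
(Ia)_14 = 72.5249


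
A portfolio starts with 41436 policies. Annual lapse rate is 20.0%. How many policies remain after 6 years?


remaining = initial * (1 - lapse)^years
= 41436 * (1 - 0.2)^6
= 41436 * 0.262144
= 10862.1988


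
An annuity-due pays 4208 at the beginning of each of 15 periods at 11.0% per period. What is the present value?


PV_due = PMT * (1-(1+i)^(-n))/i * (1+i)
PV_immediate = 30259.1792
PV_due = 30259.1792 * 1.11
= 33587.6889


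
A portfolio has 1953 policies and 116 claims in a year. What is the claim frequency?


frequency = claims / policies
= 116 / 1953
= 0.0594


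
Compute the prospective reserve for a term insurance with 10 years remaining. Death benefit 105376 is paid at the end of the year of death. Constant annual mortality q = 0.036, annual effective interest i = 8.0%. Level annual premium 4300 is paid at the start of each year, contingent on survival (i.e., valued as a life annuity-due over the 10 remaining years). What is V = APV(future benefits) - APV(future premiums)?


v = 1/(1+i) = 0.925926
APV(future benefits) per unit = sum_{k=0}^{9} k_p_x * q * v^(k+1) = 0.210718
APV(future benefits) = 105376 * 0.210718 = 22204.5959
Life annuity-due factor ä_{x:10} = sum_{k=0}^{9} k_p_x * v^k = 6.321533
APV(future premiums) = 4300 * 6.321533 = 27182.5926
V = 22204.5959 - 27182.5926
= -4977.9966
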